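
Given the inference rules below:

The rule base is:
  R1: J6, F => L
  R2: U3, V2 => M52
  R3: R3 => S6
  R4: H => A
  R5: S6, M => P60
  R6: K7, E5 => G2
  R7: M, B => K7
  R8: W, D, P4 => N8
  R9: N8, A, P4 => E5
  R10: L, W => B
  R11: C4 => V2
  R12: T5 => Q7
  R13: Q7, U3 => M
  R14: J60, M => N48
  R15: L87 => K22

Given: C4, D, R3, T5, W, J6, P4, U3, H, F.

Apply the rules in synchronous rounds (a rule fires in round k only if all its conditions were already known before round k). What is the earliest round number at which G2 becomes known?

4

[1] R1 [J6, F => L]; R3 [R3 => S6]; R4 [H => A]; R8 [W, D, P4 => N8]; R11 [C4 => V2]; R12 [T5 => Q7]. ⇒ new: L, S6, A, N8, V2, Q7.
[2] R2 [U3, V2 => M52]; R9 [N8, A, P4 => E5]; R10 [L, W => B]; R13 [Q7, U3 => M]. ⇒ new: M52, E5, B, M.
[3] R5 [S6, M => P60]; R7 [M, B => K7]. ⇒ new: P60, K7.
[4] R6 [K7, E5 => G2]. ⇒ new: G2.
G2 first appears in round 4.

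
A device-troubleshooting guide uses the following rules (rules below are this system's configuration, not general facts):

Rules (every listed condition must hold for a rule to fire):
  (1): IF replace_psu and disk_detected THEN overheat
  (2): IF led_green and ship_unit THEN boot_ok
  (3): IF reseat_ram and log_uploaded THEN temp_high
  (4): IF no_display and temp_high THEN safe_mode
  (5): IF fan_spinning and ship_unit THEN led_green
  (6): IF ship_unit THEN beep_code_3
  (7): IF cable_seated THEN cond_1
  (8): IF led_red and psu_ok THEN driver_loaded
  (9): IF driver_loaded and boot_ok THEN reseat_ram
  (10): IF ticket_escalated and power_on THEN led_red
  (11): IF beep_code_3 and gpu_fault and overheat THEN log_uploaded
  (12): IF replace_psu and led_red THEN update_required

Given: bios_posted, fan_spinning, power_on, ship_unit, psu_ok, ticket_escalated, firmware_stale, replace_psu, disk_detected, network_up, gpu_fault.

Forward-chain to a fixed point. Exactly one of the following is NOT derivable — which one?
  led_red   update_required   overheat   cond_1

cond_1

Round 1: (1) [IF replace_psu and disk_detected THEN overheat]; (5) [IF fan_spinning and ship_unit THEN led_green]; (6) [IF ship_unit THEN beep_code_3]; (10) [IF ticket_escalated and power_on THEN led_red]. Adds overheat, led_green, beep_code_3, led_red.
Round 2: (2) [IF led_green and ship_unit THEN boot_ok]; (8) [IF led_red and psu_ok THEN driver_loaded]; (11) [IF beep_code_3 and gpu_fault and overheat THEN log_uploaded]; (12) [IF replace_psu and led_red THEN update_required]. Adds boot_ok, driver_loaded, log_uploaded, update_required.
Round 3: (9) [IF driver_loaded and boot_ok THEN reseat_ram]. Adds reseat_ram.
Round 4: (3) [IF reseat_ram and log_uploaded THEN temp_high]. Adds temp_high.
Derived: led_red (round 1), overheat (round 1), update_required (round 2). cond_1 never appears in any round.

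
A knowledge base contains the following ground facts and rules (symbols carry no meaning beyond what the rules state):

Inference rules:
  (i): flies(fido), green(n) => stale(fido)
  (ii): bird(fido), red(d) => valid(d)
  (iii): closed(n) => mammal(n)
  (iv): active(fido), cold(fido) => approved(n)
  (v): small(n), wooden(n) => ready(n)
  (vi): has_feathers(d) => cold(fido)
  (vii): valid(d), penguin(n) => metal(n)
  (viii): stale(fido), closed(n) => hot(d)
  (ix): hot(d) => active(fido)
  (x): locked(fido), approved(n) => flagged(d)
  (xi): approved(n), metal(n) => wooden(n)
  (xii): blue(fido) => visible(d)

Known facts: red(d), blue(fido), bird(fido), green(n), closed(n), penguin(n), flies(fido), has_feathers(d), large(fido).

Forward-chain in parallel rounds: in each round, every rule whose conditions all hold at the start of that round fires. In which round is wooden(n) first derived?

5

Round 1 fires (i), (ii), (iii), (vi), (xii), giving stale(fido), valid(d), mammal(n), cold(fido), visible(d).
Round 2 fires (vii), (viii), giving metal(n), hot(d).
Round 3 fires (ix), giving active(fido).
Round 4 fires (iv), giving approved(n).
Round 5 fires (xi), giving wooden(n).
wooden(n) first appears in round 5.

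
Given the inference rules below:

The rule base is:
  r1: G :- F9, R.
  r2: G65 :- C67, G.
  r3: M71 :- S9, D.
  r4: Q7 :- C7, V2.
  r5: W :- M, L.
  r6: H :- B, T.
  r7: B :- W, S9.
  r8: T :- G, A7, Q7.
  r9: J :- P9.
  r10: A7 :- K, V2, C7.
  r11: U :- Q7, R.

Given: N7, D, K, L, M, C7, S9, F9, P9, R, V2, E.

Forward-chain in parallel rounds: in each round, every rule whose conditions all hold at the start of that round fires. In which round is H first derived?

[1] r1 [G :- F9, R.]; r3 [M71 :- S9, D.]; r4 [Q7 :- C7, V2.]; r5 [W :- M, L.]; r9 [J :- P9.]; r10 [A7 :- K, V2, C7.]. ⇒ new: G, M71, Q7, W, J, A7.
[2] r7 [B :- W, S9.]; r8 [T :- G, A7, Q7.]; r11 [U :- Q7, R.]. ⇒ new: B, T, U.
[3] r6 [H :- B, T.]. ⇒ new: H.
H first appears in round 3.

3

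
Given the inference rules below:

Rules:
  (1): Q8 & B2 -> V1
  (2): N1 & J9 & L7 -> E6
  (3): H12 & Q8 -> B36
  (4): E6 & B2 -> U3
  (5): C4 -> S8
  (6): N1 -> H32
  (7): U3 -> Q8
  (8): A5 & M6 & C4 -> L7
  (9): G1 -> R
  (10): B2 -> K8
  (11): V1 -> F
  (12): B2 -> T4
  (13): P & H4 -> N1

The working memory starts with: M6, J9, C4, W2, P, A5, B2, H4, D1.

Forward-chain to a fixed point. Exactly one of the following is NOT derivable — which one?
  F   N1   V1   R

R

Round 1: (5) [C4 -> S8]; (8) [A5 & M6 & C4 -> L7]; (10) [B2 -> K8]; (12) [B2 -> T4]; (13) [P & H4 -> N1]. Adds S8, L7, K8, T4, N1.
Round 2: (2) [N1 & J9 & L7 -> E6]; (6) [N1 -> H32]. Adds E6, H32.
Round 3: (4) [E6 & B2 -> U3]. Adds U3.
Round 4: (7) [U3 -> Q8]. Adds Q8.
Round 5: (1) [Q8 & B2 -> V1]. Adds V1.
Round 6: (11) [V1 -> F]. Adds F.
Derived: V1 (round 5), F (round 6), N1 (round 1). R never appears in any round.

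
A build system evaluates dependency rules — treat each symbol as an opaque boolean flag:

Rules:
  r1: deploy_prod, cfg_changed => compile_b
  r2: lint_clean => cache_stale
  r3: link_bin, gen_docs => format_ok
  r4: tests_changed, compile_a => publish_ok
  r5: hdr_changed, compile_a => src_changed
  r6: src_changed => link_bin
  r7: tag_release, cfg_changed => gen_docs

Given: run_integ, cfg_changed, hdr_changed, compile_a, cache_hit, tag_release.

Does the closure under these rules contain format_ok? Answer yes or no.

yes

Round 1 — r5, r7, derive src_changed, gen_docs.
Round 2 — r6, derive link_bin.
Round 3 — r3, derive format_ok.
format_ok appears in round 3, so it is derivable.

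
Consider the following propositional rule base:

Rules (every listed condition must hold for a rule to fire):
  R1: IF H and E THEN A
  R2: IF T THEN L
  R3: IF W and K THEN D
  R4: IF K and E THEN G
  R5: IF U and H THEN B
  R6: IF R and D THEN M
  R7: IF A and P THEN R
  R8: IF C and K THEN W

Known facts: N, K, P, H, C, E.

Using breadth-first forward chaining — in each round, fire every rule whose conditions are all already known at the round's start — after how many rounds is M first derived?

Round 1 — R1, R4, R8, derive A, G, W.
Round 2 — R3, R7, derive D, R.
Round 3 — R6, derive M.
M first appears in round 3.

3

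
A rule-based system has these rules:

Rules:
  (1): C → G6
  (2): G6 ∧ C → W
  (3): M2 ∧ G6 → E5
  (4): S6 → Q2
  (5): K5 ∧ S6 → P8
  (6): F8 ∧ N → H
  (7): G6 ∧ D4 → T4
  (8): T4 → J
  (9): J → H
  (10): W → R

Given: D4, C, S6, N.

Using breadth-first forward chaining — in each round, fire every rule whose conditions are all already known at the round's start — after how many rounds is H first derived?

4

Round 1: (1) [C → G6]; (4) [S6 → Q2]. Adds G6, Q2.
Round 2: (2) [G6 ∧ C → W]; (7) [G6 ∧ D4 → T4]. Adds W, T4.
Round 3: (8) [T4 → J]; (10) [W → R]. Adds J, R.
Round 4: (9) [J → H]. Adds H.
H first appears in round 4.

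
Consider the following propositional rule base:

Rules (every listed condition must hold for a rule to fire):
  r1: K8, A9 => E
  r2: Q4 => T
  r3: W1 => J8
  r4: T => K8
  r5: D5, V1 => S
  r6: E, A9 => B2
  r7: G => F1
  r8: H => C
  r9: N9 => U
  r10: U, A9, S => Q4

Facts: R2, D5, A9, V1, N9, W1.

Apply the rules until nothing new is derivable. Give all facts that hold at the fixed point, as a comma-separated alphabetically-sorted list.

A9, B2, D5, E, J8, K8, N9, Q4, R2, S, T, U, V1, W1

[1] r3 [W1 => J8]; r5 [D5, V1 => S]; r9 [N9 => U]. ⇒ new: J8, S, U.
[2] r10 [U, A9, S => Q4]. ⇒ new: Q4.
[3] r2 [Q4 => T]. ⇒ new: T.
[4] r4 [T => K8]. ⇒ new: K8.
[5] r1 [K8, A9 => E]. ⇒ new: E.
[6] r6 [E, A9 => B2]. ⇒ new: B2.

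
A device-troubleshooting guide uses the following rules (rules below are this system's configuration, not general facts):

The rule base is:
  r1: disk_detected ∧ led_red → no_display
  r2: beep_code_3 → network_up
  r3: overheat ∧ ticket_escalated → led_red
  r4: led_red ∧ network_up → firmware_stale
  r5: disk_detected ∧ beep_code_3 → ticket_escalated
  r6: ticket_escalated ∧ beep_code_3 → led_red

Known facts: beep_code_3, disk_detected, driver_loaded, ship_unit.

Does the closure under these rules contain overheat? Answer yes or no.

no

[1] r2 [beep_code_3 → network_up]; r5 [disk_detected ∧ beep_code_3 → ticket_escalated]. ⇒ new: network_up, ticket_escalated.
[2] r6 [ticket_escalated ∧ beep_code_3 → led_red]. ⇒ new: led_red.
[3] r1 [disk_detected ∧ led_red → no_display]; r4 [led_red ∧ network_up → firmware_stale]. ⇒ new: no_display, firmware_stale.
Fixed point reached. No rule has overheat as a consequent, and it is not given.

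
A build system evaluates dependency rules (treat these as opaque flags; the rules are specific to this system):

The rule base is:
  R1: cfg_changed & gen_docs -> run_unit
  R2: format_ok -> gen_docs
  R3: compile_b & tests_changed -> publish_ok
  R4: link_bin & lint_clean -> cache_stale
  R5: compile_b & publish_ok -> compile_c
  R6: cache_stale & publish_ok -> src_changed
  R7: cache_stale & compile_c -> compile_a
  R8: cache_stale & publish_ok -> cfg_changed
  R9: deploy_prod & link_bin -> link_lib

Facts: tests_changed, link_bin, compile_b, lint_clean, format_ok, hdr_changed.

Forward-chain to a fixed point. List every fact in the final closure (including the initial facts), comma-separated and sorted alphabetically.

cache_stale, cfg_changed, compile_a, compile_b, compile_c, format_ok, gen_docs, hdr_changed, link_bin, lint_clean, publish_ok, run_unit, src_changed, tests_changed

Round 1: R2 [format_ok -> gen_docs]; R3 [compile_b & tests_changed -> publish_ok]; R4 [link_bin & lint_clean -> cache_stale]. Adds gen_docs, publish_ok, cache_stale.
Round 2: R5 [compile_b & publish_ok -> compile_c]; R6 [cache_stale & publish_ok -> src_changed]; R8 [cache_stale & publish_ok -> cfg_changed]. Adds compile_c, src_changed, cfg_changed.
Round 3: R1 [cfg_changed & gen_docs -> run_unit]; R7 [cache_stale & compile_c -> compile_a]. Adds run_unit, compile_a.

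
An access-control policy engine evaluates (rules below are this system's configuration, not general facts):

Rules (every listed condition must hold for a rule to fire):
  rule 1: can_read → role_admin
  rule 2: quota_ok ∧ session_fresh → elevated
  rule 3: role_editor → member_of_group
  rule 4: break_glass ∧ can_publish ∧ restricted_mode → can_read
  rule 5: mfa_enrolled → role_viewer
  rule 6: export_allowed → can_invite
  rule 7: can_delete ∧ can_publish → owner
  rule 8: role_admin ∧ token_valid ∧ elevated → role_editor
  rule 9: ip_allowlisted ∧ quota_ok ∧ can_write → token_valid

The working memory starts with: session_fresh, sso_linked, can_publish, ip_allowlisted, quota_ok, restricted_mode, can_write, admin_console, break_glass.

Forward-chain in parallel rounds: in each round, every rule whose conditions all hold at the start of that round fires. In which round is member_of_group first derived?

4

Round 1 fires rule 2, rule 4, rule 9, giving elevated, can_read, token_valid.
Round 2 fires rule 1, giving role_admin.
Round 3 fires rule 8, giving role_editor.
Round 4 fires rule 3, giving member_of_group.
member_of_group first appears in round 4.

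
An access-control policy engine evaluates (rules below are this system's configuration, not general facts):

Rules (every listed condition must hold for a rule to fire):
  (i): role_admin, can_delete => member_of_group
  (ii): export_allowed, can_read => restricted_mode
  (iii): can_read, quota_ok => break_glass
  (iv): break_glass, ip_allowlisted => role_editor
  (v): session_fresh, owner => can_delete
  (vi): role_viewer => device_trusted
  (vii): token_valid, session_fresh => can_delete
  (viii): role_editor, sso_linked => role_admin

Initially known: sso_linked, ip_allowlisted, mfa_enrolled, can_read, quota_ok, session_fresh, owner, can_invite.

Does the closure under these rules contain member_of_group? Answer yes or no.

yes

[1] (iii) [can_read, quota_ok => break_glass]; (v) [session_fresh, owner => can_delete]. ⇒ new: break_glass, can_delete.
[2] (iv) [break_glass, ip_allowlisted => role_editor]. ⇒ new: role_editor.
[3] (viii) [role_editor, sso_linked => role_admin]. ⇒ new: role_admin.
[4] (i) [role_admin, can_delete => member_of_group]. ⇒ new: member_of_group.
member_of_group appears in round 4, so it is derivable.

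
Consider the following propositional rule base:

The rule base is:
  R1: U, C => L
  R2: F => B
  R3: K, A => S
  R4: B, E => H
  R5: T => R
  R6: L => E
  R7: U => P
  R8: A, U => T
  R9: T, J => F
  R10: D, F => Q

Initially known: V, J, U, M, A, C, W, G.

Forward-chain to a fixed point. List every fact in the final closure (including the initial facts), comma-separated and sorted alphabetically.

A, B, C, E, F, G, H, J, L, M, P, R, T, U, V, W

Round 1 — R1, R7, R8, derive L, P, T.
Round 2 — R5, R6, R9, derive R, E, F.
Round 3 — R2, derive B.
Round 4 — R4, derive H.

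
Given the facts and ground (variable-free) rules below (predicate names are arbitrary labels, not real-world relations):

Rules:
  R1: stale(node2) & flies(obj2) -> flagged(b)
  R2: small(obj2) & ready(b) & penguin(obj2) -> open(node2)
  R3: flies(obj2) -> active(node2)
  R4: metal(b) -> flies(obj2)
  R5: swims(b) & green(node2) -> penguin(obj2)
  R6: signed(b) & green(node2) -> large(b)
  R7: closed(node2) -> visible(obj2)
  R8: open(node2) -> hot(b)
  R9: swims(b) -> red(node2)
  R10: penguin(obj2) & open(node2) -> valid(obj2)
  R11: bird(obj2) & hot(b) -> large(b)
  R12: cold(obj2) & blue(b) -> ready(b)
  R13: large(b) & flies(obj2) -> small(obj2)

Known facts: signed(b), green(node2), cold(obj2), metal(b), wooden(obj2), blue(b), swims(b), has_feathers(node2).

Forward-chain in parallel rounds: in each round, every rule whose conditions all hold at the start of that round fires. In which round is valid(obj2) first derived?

Round 1 fires R4, R5, R6, R9, R12, giving flies(obj2), penguin(obj2), large(b), red(node2), ready(b).
Round 2 fires R3, R13, giving active(node2), small(obj2).
Round 3 fires R2, giving open(node2).
Round 4 fires R8, R10, giving hot(b), valid(obj2).
valid(obj2) first appears in round 4.

4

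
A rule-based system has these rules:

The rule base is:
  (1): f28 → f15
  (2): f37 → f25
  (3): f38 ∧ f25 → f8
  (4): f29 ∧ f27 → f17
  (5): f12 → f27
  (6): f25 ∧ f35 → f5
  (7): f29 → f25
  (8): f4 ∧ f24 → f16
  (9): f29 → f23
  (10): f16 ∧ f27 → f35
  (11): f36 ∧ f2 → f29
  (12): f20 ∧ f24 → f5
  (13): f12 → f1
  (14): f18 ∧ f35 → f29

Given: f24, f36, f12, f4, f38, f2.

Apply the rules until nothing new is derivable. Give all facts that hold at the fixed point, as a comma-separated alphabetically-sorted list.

f1, f12, f16, f17, f2, f23, f24, f25, f27, f29, f35, f36, f38, f4, f5, f8

Round 1: (5) [f12 → f27]; (8) [f4 ∧ f24 → f16]; (11) [f36 ∧ f2 → f29]; (13) [f12 → f1]. New: f27, f16, f29, f1.
Round 2: (4) [f29 ∧ f27 → f17]; (7) [f29 → f25]; (9) [f29 → f23]; (10) [f16 ∧ f27 → f35]. New: f17, f25, f23, f35.
Round 3: (3) [f38 ∧ f25 → f8]; (6) [f25 ∧ f35 → f5]. New: f8, f5.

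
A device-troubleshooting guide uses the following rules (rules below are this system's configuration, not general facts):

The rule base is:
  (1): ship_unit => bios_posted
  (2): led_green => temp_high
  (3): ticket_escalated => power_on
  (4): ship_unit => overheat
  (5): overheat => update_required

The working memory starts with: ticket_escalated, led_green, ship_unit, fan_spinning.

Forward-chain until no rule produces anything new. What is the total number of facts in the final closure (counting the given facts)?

Round 1: (1) [ship_unit => bios_posted]; (2) [led_green => temp_high]; (3) [ticket_escalated => power_on]; (4) [ship_unit => overheat]. Adds bios_posted, temp_high, power_on, overheat.
Round 2: (5) [overheat => update_required]. Adds update_required.
Closure: {bios_posted, fan_spinning, led_green, overheat, power_on, ship_unit, temp_high, ticket_escalated, update_required} — 9 facts.

9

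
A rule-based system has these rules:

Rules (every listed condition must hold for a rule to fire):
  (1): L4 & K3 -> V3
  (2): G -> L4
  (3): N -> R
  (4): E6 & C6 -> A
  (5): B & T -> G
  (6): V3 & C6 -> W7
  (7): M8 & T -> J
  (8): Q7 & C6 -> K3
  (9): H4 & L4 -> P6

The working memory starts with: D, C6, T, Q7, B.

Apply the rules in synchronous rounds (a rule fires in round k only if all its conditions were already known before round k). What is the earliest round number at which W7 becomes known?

4

Round 1: (5) [B & T -> G]; (8) [Q7 & C6 -> K3]. Adds G, K3.
Round 2: (2) [G -> L4]. Adds L4.
Round 3: (1) [L4 & K3 -> V3]. Adds V3.
Round 4: (6) [V3 & C6 -> W7]. Adds W7.
W7 first appears in round 4.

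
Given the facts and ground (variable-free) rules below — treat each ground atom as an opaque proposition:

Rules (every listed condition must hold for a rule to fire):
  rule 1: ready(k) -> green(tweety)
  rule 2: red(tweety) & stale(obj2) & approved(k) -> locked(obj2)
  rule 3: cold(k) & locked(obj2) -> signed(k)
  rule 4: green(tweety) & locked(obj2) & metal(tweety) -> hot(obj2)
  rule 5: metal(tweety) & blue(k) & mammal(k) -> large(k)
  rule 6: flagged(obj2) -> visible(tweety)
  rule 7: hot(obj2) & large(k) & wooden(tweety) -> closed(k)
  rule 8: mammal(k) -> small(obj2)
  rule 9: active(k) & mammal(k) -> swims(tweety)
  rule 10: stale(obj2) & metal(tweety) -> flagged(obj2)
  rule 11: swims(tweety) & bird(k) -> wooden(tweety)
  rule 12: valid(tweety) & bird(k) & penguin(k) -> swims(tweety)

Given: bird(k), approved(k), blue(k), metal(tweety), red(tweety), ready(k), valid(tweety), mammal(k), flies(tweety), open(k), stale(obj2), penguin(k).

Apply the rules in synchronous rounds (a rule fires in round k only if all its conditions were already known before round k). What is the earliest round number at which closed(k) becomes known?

3

[1] rule 1 [ready(k) -> green(tweety)]; rule 2 [red(tweety) & stale(obj2) & approved(k) -> locked(obj2)]; rule 5 [metal(tweety) & blue(k) & mammal(k) -> large(k)]; rule 8 [mammal(k) -> small(obj2)]; rule 10 [stale(obj2) & metal(tweety) -> flagged(obj2)]; rule 12 [valid(tweety) & bird(k) & penguin(k) -> swims(tweety)]. ⇒ new: green(tweety), locked(obj2), large(k), small(obj2), flagged(obj2), swims(tweety).
[2] rule 4 [green(tweety) & locked(obj2) & metal(tweety) -> hot(obj2)]; rule 6 [flagged(obj2) -> visible(tweety)]; rule 11 [swims(tweety) & bird(k) -> wooden(tweety)]. ⇒ new: hot(obj2), visible(tweety), wooden(tweety).
[3] rule 7 [hot(obj2) & large(k) & wooden(tweety) -> closed(k)]. ⇒ new: closed(k).
closed(k) first appears in round 3.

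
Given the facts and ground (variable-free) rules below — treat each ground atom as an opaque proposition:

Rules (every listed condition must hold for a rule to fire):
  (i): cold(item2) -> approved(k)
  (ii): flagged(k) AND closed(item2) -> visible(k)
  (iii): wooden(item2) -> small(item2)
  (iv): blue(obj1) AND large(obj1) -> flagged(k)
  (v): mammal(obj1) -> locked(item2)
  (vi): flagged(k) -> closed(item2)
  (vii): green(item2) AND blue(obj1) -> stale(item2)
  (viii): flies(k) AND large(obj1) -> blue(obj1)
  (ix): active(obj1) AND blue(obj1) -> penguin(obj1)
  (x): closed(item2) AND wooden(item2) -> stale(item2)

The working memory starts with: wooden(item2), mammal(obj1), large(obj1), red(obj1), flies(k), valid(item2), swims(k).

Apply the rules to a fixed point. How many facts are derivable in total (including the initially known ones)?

[1] (iii) [wooden(item2) -> small(item2)]; (v) [mammal(obj1) -> locked(item2)]; (viii) [flies(k) AND large(obj1) -> blue(obj1)]. ⇒ new: small(item2), locked(item2), blue(obj1).
[2] (iv) [blue(obj1) AND large(obj1) -> flagged(k)]. ⇒ new: flagged(k).
[3] (vi) [flagged(k) -> closed(item2)]. ⇒ new: closed(item2).
[4] (ii) [flagged(k) AND closed(item2) -> visible(k)]; (x) [closed(item2) AND wooden(item2) -> stale(item2)]. ⇒ new: visible(k), stale(item2).
Closure: {blue(obj1), closed(item2), flagged(k), flies(k), large(obj1), locked(item2), mammal(obj1), red(obj1), small(item2), stale(item2), swims(k), valid(item2), visible(k), wooden(item2)} — 14 facts.

14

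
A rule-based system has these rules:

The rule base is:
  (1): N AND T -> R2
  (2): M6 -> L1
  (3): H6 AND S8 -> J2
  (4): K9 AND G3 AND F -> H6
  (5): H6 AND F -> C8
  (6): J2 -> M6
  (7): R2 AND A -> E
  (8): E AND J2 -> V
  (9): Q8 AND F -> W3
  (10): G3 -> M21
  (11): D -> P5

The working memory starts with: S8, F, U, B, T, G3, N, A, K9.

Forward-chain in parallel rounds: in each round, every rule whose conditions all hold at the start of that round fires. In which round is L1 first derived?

4

Round 1 fires (1), (4), (10), giving R2, H6, M21.
Round 2 fires (3), (5), (7), giving J2, C8, E.
Round 3 fires (6), (8), giving M6, V.
Round 4 fires (2), giving L1.
L1 first appears in round 4.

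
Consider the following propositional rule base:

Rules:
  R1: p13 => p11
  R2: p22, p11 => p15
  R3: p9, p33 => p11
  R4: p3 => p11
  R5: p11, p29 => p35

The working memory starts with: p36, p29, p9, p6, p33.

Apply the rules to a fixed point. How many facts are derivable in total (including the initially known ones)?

7

Round 1 — R3, derive p11.
Round 2 — R5, derive p35.
Closure: {p11, p29, p33, p35, p36, p6, p9} — 7 facts.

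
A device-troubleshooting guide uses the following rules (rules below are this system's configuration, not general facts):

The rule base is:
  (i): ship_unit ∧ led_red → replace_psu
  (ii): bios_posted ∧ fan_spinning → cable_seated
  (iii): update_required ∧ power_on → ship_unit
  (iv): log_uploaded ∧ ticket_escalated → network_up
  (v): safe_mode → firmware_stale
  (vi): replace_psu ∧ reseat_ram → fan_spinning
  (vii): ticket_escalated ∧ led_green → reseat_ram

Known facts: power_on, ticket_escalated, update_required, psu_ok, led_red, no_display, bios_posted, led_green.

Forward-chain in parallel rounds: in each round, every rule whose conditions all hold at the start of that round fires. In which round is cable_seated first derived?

Round 1: (iii) [update_required ∧ power_on → ship_unit]; (vii) [ticket_escalated ∧ led_green → reseat_ram]. New: ship_unit, reseat_ram.
Round 2: (i) [ship_unit ∧ led_red → replace_psu]. New: replace_psu.
Round 3: (vi) [replace_psu ∧ reseat_ram → fan_spinning]. New: fan_spinning.
Round 4: (ii) [bios_posted ∧ fan_spinning → cable_seated]. New: cable_seated.
cable_seated first appears in round 4.

4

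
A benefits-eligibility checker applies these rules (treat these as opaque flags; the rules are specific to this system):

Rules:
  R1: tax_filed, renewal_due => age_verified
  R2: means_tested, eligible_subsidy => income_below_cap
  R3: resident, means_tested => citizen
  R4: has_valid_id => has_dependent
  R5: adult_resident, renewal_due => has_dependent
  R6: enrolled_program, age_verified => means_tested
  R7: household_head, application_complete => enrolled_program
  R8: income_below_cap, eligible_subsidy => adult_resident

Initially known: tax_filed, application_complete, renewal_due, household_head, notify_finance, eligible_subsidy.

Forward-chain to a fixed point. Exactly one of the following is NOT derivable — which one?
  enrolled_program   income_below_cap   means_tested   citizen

citizen

Round 1 — R1, R7, derive age_verified, enrolled_program.
Round 2 — R6, derive means_tested.
Round 3 — R2, derive income_below_cap.
Round 4 — R8, derive adult_resident.
Round 5 — R5, derive has_dependent.
Derived: enrolled_program (round 1), means_tested (round 2), income_below_cap (round 3). citizen never appears in any round.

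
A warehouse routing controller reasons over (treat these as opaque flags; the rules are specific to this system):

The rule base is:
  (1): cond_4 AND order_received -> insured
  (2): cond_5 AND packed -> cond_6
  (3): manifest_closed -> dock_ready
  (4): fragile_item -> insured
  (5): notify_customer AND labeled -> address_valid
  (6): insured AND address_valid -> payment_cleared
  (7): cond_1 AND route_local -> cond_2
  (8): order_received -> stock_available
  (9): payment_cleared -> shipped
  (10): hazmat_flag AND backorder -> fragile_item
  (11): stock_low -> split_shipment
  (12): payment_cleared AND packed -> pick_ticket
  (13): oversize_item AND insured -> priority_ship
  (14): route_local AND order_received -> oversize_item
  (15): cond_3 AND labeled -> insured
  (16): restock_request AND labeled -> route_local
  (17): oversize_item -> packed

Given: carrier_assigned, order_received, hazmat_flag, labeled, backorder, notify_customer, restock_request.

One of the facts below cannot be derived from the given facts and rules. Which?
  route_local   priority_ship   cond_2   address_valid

cond_2

[1] (5) [notify_customer AND labeled -> address_valid]; (8) [order_received -> stock_available]; (10) [hazmat_flag AND backorder -> fragile_item]; (16) [restock_request AND labeled -> route_local]. ⇒ new: address_valid, stock_available, fragile_item, route_local.
[2] (4) [fragile_item -> insured]; (14) [route_local AND order_received -> oversize_item]. ⇒ new: insured, oversize_item.
[3] (6) [insured AND address_valid -> payment_cleared]; (13) [oversize_item AND insured -> priority_ship]; (17) [oversize_item -> packed]. ⇒ new: payment_cleared, priority_ship, packed.
[4] (9) [payment_cleared -> shipped]; (12) [payment_cleared AND packed -> pick_ticket]. ⇒ new: shipped, pick_ticket.
Derived: route_local (round 1), priority_ship (round 3), address_valid (round 1). cond_2 never appears in any round.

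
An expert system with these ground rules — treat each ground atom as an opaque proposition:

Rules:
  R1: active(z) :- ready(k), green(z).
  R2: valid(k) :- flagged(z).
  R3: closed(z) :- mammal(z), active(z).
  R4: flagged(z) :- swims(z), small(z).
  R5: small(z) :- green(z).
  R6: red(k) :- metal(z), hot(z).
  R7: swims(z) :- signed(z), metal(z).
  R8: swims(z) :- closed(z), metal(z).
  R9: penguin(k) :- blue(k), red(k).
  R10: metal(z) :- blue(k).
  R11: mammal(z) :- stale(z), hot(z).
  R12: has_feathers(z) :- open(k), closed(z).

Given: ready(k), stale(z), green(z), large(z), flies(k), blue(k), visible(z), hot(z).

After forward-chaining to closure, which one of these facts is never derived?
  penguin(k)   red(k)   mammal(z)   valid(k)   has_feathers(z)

has_feathers(z)

Round 1: R1 [active(z) :- ready(k), green(z).]; R5 [small(z) :- green(z).]; R10 [metal(z) :- blue(k).]; R11 [mammal(z) :- stale(z), hot(z).]. Adds active(z), small(z), metal(z), mammal(z).
Round 2: R3 [closed(z) :- mammal(z), active(z).]; R6 [red(k) :- metal(z), hot(z).]. Adds closed(z), red(k).
Round 3: R8 [swims(z) :- closed(z), metal(z).]; R9 [penguin(k) :- blue(k), red(k).]. Adds swims(z), penguin(k).
Round 4: R4 [flagged(z) :- swims(z), small(z).]. Adds flagged(z).
Round 5: R2 [valid(k) :- flagged(z).]. Adds valid(k).
Derived: mammal(z) (round 1), red(k) (round 2), valid(k) (round 5), penguin(k) (round 3). has_feathers(z) never appears in any round.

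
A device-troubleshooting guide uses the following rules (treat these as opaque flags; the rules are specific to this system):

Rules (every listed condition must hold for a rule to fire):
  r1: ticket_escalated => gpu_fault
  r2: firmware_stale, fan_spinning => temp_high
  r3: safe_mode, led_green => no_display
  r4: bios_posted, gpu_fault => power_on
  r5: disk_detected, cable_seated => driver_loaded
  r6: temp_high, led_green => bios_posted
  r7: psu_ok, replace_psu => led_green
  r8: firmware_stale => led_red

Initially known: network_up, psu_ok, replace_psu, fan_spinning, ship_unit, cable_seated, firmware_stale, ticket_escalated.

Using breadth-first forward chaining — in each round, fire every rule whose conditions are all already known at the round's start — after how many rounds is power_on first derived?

3

Round 1: r1 [ticket_escalated => gpu_fault]; r2 [firmware_stale, fan_spinning => temp_high]; r7 [psu_ok, replace_psu => led_green]; r8 [firmware_stale => led_red]. Adds gpu_fault, temp_high, led_green, led_red.
Round 2: r6 [temp_high, led_green => bios_posted]. Adds bios_posted.
Round 3: r4 [bios_posted, gpu_fault => power_on]. Adds power_on.
power_on first appears in round 3.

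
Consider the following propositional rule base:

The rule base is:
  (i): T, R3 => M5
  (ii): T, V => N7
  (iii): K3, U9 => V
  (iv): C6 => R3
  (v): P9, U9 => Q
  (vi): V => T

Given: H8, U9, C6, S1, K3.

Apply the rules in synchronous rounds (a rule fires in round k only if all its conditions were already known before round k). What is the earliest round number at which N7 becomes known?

Round 1 fires (iii), (iv), giving V, R3.
Round 2 fires (vi), giving T.
Round 3 fires (i), (ii), giving M5, N7.
N7 first appears in round 3.

3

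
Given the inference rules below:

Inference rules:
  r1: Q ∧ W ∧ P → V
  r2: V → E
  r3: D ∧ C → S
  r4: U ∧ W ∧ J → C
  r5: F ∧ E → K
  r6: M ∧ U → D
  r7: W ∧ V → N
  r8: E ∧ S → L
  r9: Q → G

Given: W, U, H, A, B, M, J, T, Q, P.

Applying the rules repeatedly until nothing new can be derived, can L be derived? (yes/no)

[1] r1 [Q ∧ W ∧ P → V]; r4 [U ∧ W ∧ J → C]; r6 [M ∧ U → D]; r9 [Q → G]. ⇒ new: V, C, D, G.
[2] r2 [V → E]; r3 [D ∧ C → S]; r7 [W ∧ V → N]. ⇒ new: E, S, N.
[3] r8 [E ∧ S → L]. ⇒ new: L.
L appears in round 3, so it is derivable.

yes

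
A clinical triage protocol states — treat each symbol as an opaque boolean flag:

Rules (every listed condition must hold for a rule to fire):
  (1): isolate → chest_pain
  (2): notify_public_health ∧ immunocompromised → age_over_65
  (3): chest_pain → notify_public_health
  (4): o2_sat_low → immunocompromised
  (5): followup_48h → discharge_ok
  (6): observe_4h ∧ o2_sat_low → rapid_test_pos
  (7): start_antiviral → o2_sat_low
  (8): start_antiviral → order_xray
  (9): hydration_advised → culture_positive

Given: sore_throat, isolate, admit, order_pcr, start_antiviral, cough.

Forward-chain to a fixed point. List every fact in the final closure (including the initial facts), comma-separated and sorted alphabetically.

admit, age_over_65, chest_pain, cough, immunocompromised, isolate, notify_public_health, o2_sat_low, order_pcr, order_xray, sore_throat, start_antiviral

Round 1: (1) [isolate → chest_pain]; (7) [start_antiviral → o2_sat_low]; (8) [start_antiviral → order_xray]. Adds chest_pain, o2_sat_low, order_xray.
Round 2: (3) [chest_pain → notify_public_health]; (4) [o2_sat_low → immunocompromised]. Adds notify_public_health, immunocompromised.
Round 3: (2) [notify_public_health ∧ immunocompromised → age_over_65]. Adds age_over_65.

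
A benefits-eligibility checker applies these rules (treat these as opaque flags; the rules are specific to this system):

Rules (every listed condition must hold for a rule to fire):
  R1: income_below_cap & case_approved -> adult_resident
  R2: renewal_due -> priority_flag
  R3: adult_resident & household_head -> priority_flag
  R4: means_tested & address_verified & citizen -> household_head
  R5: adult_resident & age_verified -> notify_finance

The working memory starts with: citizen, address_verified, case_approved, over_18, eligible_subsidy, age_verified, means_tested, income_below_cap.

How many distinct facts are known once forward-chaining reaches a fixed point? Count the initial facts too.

Round 1 fires R1, R4, giving adult_resident, household_head.
Round 2 fires R3, R5, giving priority_flag, notify_finance.
Closure: {address_verified, adult_resident, age_verified, case_approved, citizen, eligible_subsidy, household_head, income_below_cap, means_tested, notify_finance, over_18, priority_flag} — 12 facts.

12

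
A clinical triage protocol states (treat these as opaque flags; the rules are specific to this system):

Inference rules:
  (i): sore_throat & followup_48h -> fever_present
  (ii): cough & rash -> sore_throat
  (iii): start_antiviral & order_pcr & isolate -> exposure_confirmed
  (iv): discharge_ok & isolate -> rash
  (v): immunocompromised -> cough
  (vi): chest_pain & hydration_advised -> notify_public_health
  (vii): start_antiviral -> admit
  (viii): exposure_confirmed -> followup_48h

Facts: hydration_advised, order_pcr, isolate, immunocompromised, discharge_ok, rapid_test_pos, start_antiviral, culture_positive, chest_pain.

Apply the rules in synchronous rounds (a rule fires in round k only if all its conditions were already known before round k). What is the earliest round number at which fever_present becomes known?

[1] (iii) [start_antiviral & order_pcr & isolate -> exposure_confirmed]; (iv) [discharge_ok & isolate -> rash]; (v) [immunocompromised -> cough]; (vi) [chest_pain & hydration_advised -> notify_public_health]; (vii) [start_antiviral -> admit]. ⇒ new: exposure_confirmed, rash, cough, notify_public_health, admit.
[2] (ii) [cough & rash -> sore_throat]; (viii) [exposure_confirmed -> followup_48h]. ⇒ new: sore_throat, followup_48h.
[3] (i) [sore_throat & followup_48h -> fever_present]. ⇒ new: fever_present.
fever_present first appears in round 3.

3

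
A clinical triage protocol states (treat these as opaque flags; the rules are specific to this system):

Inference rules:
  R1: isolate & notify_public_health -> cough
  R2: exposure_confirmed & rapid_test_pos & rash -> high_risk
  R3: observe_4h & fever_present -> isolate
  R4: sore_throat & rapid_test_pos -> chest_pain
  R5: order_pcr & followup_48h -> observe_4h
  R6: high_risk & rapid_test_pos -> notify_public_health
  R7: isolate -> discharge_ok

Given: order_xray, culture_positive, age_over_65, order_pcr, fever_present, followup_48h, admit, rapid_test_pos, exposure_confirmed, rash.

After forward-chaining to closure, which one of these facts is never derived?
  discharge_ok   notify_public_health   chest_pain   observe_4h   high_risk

chest_pain

Round 1: R2 [exposure_confirmed & rapid_test_pos & rash -> high_risk]; R5 [order_pcr & followup_48h -> observe_4h]. Adds high_risk, observe_4h.
Round 2: R3 [observe_4h & fever_present -> isolate]; R6 [high_risk & rapid_test_pos -> notify_public_health]. Adds isolate, notify_public_health.
Round 3: R1 [isolate & notify_public_health -> cough]; R7 [isolate -> discharge_ok]. Adds cough, discharge_ok.
Derived: observe_4h (round 1), notify_public_health (round 2), discharge_ok (round 3), high_risk (round 1). chest_pain never appears in any round.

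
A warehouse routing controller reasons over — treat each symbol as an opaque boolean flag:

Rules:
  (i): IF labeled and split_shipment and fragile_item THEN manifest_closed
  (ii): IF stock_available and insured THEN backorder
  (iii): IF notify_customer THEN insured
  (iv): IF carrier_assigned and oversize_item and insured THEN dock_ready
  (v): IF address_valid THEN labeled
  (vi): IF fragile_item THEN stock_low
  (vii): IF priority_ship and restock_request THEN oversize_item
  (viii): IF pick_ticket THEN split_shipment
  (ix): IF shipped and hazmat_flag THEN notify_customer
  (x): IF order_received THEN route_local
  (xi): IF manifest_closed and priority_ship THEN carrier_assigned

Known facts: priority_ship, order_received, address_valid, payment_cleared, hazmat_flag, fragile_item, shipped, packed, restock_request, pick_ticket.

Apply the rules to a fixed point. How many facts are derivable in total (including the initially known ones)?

Round 1 fires (v), (vi), (vii), (viii), (ix), (x), giving labeled, stock_low, oversize_item, split_shipment, notify_customer, route_local.
Round 2 fires (i), (iii), giving manifest_closed, insured.
Round 3 fires (xi), giving carrier_assigned.
Round 4 fires (iv), giving dock_ready.
Closure: {address_valid, carrier_assigned, dock_ready, fragile_item, hazmat_flag, insured, labeled, manifest_closed, notify_customer, order_received, oversize_item, packed, payment_cleared, pick_ticket, priority_ship, restock_request, route_local, shipped, split_shipment, stock_low} — 20 facts.

20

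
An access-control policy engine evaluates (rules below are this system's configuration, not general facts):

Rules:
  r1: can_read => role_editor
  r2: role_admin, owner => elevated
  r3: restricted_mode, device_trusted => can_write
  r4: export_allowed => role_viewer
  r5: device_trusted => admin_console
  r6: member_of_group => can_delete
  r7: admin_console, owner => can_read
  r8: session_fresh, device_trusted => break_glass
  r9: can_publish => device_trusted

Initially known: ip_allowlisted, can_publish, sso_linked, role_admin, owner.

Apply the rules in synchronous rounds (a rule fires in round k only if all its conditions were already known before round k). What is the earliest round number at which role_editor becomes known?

Round 1 — r2, r9, derive elevated, device_trusted.
Round 2 — r5, derive admin_console.
Round 3 — r7, derive can_read.
Round 4 — r1, derive role_editor.
role_editor first appears in round 4.

4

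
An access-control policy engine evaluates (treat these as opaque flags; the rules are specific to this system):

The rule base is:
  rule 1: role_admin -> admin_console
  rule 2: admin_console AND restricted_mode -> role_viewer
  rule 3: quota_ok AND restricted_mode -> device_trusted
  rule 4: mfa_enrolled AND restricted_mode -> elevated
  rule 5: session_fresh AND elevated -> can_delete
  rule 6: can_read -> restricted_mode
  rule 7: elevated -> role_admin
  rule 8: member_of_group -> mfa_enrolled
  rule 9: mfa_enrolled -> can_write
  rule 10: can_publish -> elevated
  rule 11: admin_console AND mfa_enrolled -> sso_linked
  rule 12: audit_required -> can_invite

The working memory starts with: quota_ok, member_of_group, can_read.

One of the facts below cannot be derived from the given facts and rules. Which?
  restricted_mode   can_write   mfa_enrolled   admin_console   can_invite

Round 1 fires rule 6, rule 8, giving restricted_mode, mfa_enrolled.
Round 2 fires rule 3, rule 4, rule 9, giving device_trusted, elevated, can_write.
Round 3 fires rule 7, giving role_admin.
Round 4 fires rule 1, giving admin_console.
Round 5 fires rule 2, rule 11, giving role_viewer, sso_linked.
Derived: mfa_enrolled (round 1), can_write (round 2), restricted_mode (round 1), admin_console (round 4). can_invite never appears in any round.

can_invite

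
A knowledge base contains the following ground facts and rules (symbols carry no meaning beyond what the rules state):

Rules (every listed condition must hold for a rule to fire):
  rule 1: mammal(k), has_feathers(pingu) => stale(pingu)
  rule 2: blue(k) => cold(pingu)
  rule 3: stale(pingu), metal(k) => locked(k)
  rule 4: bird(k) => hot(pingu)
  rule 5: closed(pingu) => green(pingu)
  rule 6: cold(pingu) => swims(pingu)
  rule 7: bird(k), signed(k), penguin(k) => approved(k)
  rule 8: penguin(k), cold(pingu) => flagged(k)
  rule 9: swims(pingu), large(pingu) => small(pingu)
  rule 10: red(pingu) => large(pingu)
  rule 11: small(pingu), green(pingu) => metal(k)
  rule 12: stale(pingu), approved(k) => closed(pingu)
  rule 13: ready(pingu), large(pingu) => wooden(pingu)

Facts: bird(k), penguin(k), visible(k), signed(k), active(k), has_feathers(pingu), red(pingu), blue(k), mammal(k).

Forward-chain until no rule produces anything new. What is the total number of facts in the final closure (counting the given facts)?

21

Round 1 fires rule 1, rule 2, rule 4, rule 7, rule 10, giving stale(pingu), cold(pingu), hot(pingu), approved(k), large(pingu).
Round 2 fires rule 6, rule 8, rule 12, giving swims(pingu), flagged(k), closed(pingu).
Round 3 fires rule 5, rule 9, giving green(pingu), small(pingu).
Round 4 fires rule 11, giving metal(k).
Round 5 fires rule 3, giving locked(k).
Closure: {active(k), approved(k), bird(k), blue(k), closed(pingu), cold(pingu), flagged(k), green(pingu), has_feathers(pingu), hot(pingu), large(pingu), locked(k), mammal(k), metal(k), penguin(k), red(pingu), signed(k), small(pingu), stale(pingu), swims(pingu), visible(k)} — 21 facts.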